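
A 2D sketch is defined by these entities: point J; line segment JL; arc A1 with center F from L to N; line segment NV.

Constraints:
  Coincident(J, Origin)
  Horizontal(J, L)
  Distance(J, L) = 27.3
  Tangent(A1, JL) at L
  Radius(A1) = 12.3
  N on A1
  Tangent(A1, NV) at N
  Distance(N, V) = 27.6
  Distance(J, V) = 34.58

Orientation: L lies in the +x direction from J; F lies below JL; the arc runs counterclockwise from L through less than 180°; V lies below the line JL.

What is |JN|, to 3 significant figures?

17.7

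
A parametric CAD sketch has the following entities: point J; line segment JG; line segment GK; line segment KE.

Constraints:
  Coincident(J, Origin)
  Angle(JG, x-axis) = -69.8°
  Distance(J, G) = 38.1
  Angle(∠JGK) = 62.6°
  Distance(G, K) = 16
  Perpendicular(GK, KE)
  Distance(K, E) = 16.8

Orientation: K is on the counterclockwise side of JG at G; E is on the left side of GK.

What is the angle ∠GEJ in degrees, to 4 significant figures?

141.5°

J is at the origin; JG runs at -69.8° with length 38.1, so G = 38.1·(cos -69.8°, sin -69.8°) = (13.16, -35.76). ∠JGK = 62.6°, so GK runs at -69.8° + (180° − 62.6°) = 47.60° from the x-axis; with |GK| = 16.0, K = G + 16.0·(cos 47.60°, sin 47.60°) = (23.94, -23.94). The perpendicularity gives KE at right angles to GK; with |KE| = 16.8 on the left of GK, E = K + 16.8·(-0.7385, 0.6743) = (11.54, -12.61). Then cos ∠GEJ = EG·EJ / (|EG||EJ|), giving 141.5°.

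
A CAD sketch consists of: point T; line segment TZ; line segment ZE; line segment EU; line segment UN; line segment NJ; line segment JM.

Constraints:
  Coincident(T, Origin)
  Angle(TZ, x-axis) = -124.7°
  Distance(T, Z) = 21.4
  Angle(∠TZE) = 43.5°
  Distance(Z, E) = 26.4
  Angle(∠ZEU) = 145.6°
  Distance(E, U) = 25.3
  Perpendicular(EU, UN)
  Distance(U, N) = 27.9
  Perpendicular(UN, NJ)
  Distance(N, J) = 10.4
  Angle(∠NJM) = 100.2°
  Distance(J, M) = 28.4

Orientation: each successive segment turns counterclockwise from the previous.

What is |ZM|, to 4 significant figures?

35.01

T is at the origin; TZ runs at -124.7° with length 21.4, so Z = (-12.18, -17.59). ∠TZE = 43.5° gives ZE at 11.80° from the x-axis; with |ZE| = 26.4, E = (13.66, -12.20). ∠ZEU = 145.6° gives EU at 46.20° from the x-axis; with |EU| = 25.3, U = (31.17, 6.065). EU ⟂ UN, so UN runs at 136.2°; with |UN| = 27.9, N = (11.03, 25.38). UN is perpendicular to NJ, so NJ runs at -133.8°; with |NJ| = 10.4, J = (3.835, 17.87). ∠NJM = 100.2° gives JM at -54.00° from the x-axis; with |JM| = 28.4, M = (20.53, -5.106). Then |ZM| = |M − Z| = 35.01.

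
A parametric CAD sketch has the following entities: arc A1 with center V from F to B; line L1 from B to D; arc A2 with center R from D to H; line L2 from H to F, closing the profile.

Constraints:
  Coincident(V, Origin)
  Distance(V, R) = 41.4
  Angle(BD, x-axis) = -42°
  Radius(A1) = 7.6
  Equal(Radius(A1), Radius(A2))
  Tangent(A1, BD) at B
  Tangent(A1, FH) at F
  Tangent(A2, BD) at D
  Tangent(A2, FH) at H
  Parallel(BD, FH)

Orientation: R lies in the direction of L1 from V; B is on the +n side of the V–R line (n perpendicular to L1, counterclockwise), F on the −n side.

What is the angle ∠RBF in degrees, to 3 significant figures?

79.6°

V is at the origin and R lies 41.4 along u from V, so R = 41.4·u = (30.8, -27.7). Tangency of A1 to both parallel lines with radius 7.6 puts B and F at V ± 7.6·n: B = (5.09, 5.65), F = (-5.09, -5.65). Then cos ∠RBF = BR·BF / (|BR||BF|), giving 79.6°.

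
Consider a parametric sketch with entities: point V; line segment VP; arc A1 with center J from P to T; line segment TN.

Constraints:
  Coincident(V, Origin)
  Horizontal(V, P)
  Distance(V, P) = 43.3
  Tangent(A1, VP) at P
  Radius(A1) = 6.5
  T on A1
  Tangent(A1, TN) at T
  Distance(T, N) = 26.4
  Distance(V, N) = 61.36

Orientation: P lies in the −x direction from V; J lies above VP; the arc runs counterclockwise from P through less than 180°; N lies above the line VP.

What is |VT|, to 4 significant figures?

39.16

V is at the origin; VP is horizontal with |VP| = 43.3 and P on the −x side, so P = (-43.30, 0.000). A1 meets VP tangentially, so JP is at right angles to VP, so J = P + (0, 6.5) = (-43.30, 6.500). Since JT ⟂ TN (tangency), |JN| = √(6.5² + 26.4²) = 27.19 regardless of where T sits on A1. So N lies on both circle(V, 61.36) and circle(J, 27.19); the above-VP intersection is N = (-52.25, 32.17). T is the foot of the tangent from N: T = (-37.85, 10.04).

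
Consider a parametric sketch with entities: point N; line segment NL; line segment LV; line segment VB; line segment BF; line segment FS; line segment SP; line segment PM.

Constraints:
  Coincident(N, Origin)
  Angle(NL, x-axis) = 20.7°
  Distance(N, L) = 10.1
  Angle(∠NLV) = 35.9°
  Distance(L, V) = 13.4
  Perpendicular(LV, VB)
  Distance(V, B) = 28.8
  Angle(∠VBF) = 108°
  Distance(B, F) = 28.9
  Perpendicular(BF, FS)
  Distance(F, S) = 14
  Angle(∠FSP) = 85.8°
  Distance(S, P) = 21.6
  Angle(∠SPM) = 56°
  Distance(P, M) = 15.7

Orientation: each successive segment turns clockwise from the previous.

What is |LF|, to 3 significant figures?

40.3

N is at the origin; NL runs at 20.7° with length 10.1, so L = (9.45, 3.57). ∠NLV = 35.9° gives LV at -123° from the x-axis; with |LV| = 13.4, V = (2.07, -7.62). The perpendicularity gives VB at right angles to LV, so VB runs at 147°; with |VB| = 28.8, B = (-22.0, 8.24). ∠VBF = 108.0° gives BF at 74.6° from the x-axis; with |BF| = 28.9, F = (-14.3, 36.1). Then |LF| = |F − L| = 40.3.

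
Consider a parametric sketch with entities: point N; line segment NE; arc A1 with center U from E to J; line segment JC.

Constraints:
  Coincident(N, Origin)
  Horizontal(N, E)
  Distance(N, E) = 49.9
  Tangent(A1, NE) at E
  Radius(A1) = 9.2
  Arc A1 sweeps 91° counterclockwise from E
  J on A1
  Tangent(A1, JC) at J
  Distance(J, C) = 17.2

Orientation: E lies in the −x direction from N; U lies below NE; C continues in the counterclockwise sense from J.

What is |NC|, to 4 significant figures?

64.52

On A1, E sits at bearing 90° from U; a 91° counterclockwise sweep puts J at bearing 181°, so J = U + 9.2·(cos 181°, sin 181°) = (-59.10, -9.361). Tangency of A1 to JC means the radius UJ is perpendicular to JC, so JC runs along (−sin 181°, cos 181°); with |JC| = 17.2, C = (-58.80, -26.56). Then |NC| = |C − N| = 64.52.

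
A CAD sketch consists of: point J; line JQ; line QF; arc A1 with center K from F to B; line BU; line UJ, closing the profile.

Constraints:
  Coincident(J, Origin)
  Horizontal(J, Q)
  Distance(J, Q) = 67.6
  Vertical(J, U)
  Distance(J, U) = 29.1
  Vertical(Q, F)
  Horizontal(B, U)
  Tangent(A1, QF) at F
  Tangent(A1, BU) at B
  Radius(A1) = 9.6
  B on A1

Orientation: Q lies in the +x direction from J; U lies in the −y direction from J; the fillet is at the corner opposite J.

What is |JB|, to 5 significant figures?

64.891

J is at the origin; JQ is horizontal with |JQ| = 67.6 and Q on the +x side, so Q = (67.600, 0.0000). JU is vertical with |JU| = 29.1 and U on the −y side, so U = (0.0000, -29.100). The virtual corner opposite J is at (67.600, -29.100). Tangency of A1 to QF means the radius KF is perpendicular to QF and tangency of A1 to BU means the radius KB is perpendicular to BU, with radius 9.6, so the center K sits 9.6 in from both sides at K = (58.000, -19.500). That places the tangent points at F = (67.600, -19.500) on QF and B = (58.000, -29.100) on BU. Then |JB| = |B − J| = 64.891.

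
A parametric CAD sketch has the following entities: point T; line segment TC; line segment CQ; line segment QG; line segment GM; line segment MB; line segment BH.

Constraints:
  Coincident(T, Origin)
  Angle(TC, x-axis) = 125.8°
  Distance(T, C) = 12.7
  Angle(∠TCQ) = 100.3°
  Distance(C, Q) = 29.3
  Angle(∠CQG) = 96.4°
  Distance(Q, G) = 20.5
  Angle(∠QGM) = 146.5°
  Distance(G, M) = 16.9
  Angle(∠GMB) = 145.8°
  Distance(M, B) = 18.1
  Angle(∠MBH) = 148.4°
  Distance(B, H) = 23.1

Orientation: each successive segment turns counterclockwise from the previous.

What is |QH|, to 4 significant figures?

61.74

T is at the origin; TC runs at 125.8° with length 12.7, so C = (-7.429, 10.30). ∠TCQ = 100.3° gives CQ at -154.5° from the x-axis; with |CQ| = 29.3, Q = (-33.87, -2.313). ∠CQG = 96.4° gives QG at -70.90° from the x-axis; with |QG| = 20.5, G = (-27.17, -21.68). ∠QGM = 146.5° gives GM at -37.40° from the x-axis; with |GM| = 16.9, M = (-13.74, -31.95). ∠GMB = 145.8° gives MB at -3.200° from the x-axis; with |MB| = 18.1, B = (4.331, -32.96). ∠MBH = 148.4° gives BH at 28.40° from the x-axis; with |BH| = 23.1, H = (24.65, -21.97). Then |QH| = |H − Q| = 61.74.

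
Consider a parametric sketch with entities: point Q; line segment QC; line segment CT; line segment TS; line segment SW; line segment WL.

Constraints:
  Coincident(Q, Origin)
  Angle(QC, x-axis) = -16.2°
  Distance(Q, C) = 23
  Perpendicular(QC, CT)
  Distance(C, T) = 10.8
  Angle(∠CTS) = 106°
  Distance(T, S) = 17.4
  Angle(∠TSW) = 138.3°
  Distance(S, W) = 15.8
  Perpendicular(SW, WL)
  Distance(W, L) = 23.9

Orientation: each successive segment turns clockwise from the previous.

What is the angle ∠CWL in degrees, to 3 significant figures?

48.5°

Q is at the origin; QC runs at -16.2° with length 23.0, so C = (22.1, -6.42). QC ⟂ CT, so CT runs at -106°; with |CT| = 10.8, T = (19.1, -16.8). ∠CTS = 106.0° gives TS at 180° from the x-axis; with |TS| = 17.4, S = (1.67, -16.7). ∠TSW = 138.3° gives SW at 138° from the x-axis; with |SW| = 15.8, W = (-10.1, -6.18). SW is perpendicular to WL, so WL runs at 48.1°; with |WL| = 23.9, L = (5.87, 11.6). Then cos ∠CWL = WC·WL / (|WC||WL|), giving 48.5°.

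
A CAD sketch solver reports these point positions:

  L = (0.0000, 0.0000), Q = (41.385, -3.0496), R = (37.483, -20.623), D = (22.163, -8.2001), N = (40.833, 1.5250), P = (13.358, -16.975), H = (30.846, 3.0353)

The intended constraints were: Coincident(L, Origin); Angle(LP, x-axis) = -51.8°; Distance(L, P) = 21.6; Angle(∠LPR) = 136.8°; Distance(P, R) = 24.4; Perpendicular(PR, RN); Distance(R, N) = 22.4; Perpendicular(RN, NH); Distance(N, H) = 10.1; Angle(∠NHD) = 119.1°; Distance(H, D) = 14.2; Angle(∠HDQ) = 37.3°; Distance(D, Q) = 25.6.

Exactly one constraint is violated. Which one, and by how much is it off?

Distance(D, Q) = 25.6 — off by 5.70.

L = (0.00, 0.00) ✓; LP at -51.80° ✓; |LP| = 21.60 ✓; ∠LPR = 136.8° ✓; |PR| = 24.40 ✓; ∠(PR, RN) = 90.00° ✓; |RN| = 22.40 ✓; ∠(RN, NH) = 90.00° ✓; |NH| = 10.10 ✓; ∠NHD = 119.1° ✓; |HD| = 14.20 ✓; ∠HDQ = 37.30° ✓; |DQ| = 19.90 ✗.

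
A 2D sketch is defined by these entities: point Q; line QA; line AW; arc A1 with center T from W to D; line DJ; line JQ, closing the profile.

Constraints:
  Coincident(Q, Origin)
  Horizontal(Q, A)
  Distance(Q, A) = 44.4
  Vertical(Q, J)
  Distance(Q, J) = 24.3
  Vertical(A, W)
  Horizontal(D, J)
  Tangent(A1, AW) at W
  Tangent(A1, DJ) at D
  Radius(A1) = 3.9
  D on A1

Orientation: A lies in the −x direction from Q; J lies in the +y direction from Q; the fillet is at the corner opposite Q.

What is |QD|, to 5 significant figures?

47.231

The virtual corner opposite Q is at (-44.400, 24.300). Since A1 is tangent to AW there, TW ⟂ AW and since A1 is tangent to DJ there, TD ⟂ DJ, with radius 3.9, so the center T sits 3.9 in from both sides at T = (-40.500, 20.400). That places the tangent points at W = (-44.400, 20.400) on AW and D = (-40.500, 24.300) on DJ. Then |QD| = |D − Q| = 47.231.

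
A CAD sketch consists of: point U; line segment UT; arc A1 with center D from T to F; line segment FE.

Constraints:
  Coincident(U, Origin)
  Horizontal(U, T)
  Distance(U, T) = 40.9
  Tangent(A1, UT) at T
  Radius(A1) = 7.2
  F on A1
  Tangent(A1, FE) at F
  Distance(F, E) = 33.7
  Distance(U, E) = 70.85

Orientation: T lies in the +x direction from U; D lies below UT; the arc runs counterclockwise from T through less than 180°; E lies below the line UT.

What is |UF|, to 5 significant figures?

38.377

U is at the origin; U and T share the same y with |UT| = 40.9 and T on the +x side, so T = (40.900, 0.0000). Tangency of A1 to UT means the radius DT is perpendicular to UT, so D = T + (0, -7.2) = (40.900, -7.2000). Since DF ⟂ FE (tangency), |DE| = √(7.2² + 33.7²) = 34.461 regardless of where F sits on A1. So E lies on both circle(U, 70.85) and circle(D, 34.461); the below-UT intersection is E = (61.848, -34.563). F is the foot of the tangent from E: F = (36.224, -12.675).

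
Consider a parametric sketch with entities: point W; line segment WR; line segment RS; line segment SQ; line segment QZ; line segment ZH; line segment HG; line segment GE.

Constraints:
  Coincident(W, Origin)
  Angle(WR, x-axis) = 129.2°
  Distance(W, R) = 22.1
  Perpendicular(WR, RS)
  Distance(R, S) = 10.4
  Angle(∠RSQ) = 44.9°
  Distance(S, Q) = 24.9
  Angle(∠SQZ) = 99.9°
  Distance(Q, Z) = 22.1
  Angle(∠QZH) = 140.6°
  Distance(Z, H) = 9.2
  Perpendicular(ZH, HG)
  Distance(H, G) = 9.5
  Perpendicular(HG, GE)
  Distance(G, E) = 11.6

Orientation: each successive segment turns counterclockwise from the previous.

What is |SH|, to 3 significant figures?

38.4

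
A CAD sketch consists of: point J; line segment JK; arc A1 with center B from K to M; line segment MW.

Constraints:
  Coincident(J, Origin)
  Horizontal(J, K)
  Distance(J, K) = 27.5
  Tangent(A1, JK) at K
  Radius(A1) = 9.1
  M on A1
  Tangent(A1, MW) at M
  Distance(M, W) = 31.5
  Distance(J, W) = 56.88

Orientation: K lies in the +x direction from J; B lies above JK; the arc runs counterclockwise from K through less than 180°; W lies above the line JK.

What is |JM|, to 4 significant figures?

37.25

Checks: |BM| = 9.100 ✓; ∠(BM, MW) = 90.00° ✓; |MW| = 31.50 ✓; |JW| = 56.88 ✓.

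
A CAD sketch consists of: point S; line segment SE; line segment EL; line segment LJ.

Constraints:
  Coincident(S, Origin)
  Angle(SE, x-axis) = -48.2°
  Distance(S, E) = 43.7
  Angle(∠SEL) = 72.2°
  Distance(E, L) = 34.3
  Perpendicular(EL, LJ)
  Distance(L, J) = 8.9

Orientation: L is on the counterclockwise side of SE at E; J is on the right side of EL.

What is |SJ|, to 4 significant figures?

54.68

∠SEL = 72.2°, so EL runs at -48.2° + (180° − 72.2°) = 59.60° from the x-axis; with |EL| = 34.3, L = E + 34.3·(cos 59.60°, sin 59.60°) = (46.48, -2.993). The perpendicularity gives LJ at right angles to EL; with |LJ| = 8.9 on the right of EL, J = L + 8.9·(0.8625, -0.5060) = (54.16, -7.497). Then |SJ| = |J − S| = 54.68.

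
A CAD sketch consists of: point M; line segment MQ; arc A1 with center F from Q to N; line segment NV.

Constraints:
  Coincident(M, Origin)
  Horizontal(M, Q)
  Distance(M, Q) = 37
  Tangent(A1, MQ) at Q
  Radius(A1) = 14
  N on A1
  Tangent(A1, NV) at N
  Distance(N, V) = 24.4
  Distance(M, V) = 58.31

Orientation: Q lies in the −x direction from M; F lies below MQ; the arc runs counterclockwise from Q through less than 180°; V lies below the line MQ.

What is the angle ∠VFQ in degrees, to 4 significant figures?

172.8°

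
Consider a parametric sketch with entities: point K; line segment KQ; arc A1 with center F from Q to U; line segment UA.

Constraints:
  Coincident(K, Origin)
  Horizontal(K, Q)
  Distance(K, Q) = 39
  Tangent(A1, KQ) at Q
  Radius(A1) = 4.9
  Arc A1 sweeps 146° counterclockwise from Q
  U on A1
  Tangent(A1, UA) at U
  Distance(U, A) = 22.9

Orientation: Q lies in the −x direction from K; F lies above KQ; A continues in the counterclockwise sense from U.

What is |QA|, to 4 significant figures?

27.16

On A1, Q sits at bearing -90° from F; a 146° counterclockwise sweep puts U at bearing 56°, so U = F + 4.9·(cos 56°, sin 56°) = (-36.26, 8.962). A1 meets UA tangentially, so FU is at right angles to UA, so UA runs along (−sin 56°, cos 56°); with |UA| = 22.9, A = (-55.24, 21.77). Then |QA| = |A − Q| = 27.16.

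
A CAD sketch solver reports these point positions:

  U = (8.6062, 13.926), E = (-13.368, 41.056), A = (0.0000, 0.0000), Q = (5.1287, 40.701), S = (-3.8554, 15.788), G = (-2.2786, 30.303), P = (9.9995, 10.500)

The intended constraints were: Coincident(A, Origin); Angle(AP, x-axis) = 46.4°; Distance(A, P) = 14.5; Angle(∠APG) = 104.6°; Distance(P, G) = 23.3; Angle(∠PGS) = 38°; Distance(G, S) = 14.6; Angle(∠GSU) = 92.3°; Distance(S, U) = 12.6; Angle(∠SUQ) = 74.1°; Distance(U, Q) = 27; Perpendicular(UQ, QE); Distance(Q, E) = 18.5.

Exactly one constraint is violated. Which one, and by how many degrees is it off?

Perpendicular(UQ, QE) — off by 8.50°.

A = (0.00, 0.00) ✓; AP at 46.40° ✓; |AP| = 14.50 ✓; ∠APG = 104.6° ✓; |PG| = 23.30 ✓; ∠PGS = 38.00° ✓; |GS| = 14.60 ✓; ∠GSU = 92.30° ✓; |SU| = 12.60 ✓; ∠SUQ = 74.10° ✓; |UQ| = 27.00 ✓; ∠(UQ, QE) = 81.50° ✗; |QE| = 18.50 ✓.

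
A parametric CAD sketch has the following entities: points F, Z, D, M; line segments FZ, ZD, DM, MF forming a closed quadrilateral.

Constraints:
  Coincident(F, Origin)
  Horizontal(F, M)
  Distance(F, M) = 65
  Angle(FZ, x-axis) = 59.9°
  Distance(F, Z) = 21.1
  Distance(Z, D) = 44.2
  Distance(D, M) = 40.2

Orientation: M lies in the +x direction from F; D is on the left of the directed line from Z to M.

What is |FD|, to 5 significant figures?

62.788

F is at the origin; FM is horizontal with |FM| = 65.0 and M in +x, so M = (65.0, 0). FZ runs at 59.9° with |FZ| = 21.1, so Z = (10.582, 18.255). D is determined by |ZD| = 44.2 and |DM| = 40.2 together: it lies at the intersection of circle(Z, 44.2) and circle(M, 40.2). With |ZM| = 57.398, the foot of the radical line on ZM is 31.640 from Z and the perpendicular offset is √(44.2² − 31.640²) = 30.863. Taking the left-of-ZM solution: D = (50.395, 37.453).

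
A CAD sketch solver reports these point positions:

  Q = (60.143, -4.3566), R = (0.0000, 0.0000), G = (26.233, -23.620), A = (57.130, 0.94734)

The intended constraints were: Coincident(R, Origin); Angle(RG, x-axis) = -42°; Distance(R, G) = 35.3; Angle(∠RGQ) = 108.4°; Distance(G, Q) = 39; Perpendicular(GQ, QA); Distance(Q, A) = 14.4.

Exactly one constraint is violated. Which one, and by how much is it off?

Distance(Q, A) = 14.4 — off by 8.30.

R = (0.00, 0.00) ✓; RG at -42.00° ✓; |RG| = 35.30 ✓; ∠RGQ = 108.4° ✓; |GQ| = 39.00 ✓; ∠(GQ, QA) = 90.00° ✓; |QA| = 6.100 ✗.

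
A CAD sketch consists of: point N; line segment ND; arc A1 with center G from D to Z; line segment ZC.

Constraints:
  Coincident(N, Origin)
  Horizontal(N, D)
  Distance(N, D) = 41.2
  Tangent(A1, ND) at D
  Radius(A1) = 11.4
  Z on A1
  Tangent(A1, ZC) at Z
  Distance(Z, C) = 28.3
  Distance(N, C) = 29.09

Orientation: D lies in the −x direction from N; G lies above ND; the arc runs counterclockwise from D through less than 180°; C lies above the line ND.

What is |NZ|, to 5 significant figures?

32.794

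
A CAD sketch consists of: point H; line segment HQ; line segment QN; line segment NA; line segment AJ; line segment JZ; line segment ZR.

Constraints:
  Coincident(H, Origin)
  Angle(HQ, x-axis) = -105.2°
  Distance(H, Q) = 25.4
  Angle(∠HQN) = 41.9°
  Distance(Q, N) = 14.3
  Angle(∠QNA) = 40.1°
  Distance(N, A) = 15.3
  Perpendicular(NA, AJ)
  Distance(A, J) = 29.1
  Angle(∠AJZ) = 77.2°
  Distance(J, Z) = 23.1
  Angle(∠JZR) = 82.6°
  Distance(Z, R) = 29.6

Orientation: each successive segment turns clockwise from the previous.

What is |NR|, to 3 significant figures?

4.84

∠AJZ = 77.2° gives JZ at 144° from the x-axis; with |JZ| = 23.1, Z = (-29.2, -30.9). ∠JZR = 82.6° gives ZR at 46.6° from the x-axis; with |ZR| = 29.6, R = (-8.84, -9.43). Then |NR| = |R − N| = 4.84.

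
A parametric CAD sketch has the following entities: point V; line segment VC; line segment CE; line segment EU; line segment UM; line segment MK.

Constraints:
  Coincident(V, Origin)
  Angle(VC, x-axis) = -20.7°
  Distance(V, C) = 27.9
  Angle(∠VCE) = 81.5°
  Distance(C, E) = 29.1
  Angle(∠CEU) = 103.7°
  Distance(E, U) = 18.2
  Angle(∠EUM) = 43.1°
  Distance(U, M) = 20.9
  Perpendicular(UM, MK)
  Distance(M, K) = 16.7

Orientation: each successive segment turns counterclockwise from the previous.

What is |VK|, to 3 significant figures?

41.1

∠EUM = 43.1° gives UM at -69.0° from the x-axis; with |UM| = 20.9, M = (23.4, 7.02). The perpendicularity gives MK at right angles to UM, so MK runs at 21.0°; with |MK| = 16.7, K = (39.0, 13.0). Then |VK| = |K − V| = 41.1.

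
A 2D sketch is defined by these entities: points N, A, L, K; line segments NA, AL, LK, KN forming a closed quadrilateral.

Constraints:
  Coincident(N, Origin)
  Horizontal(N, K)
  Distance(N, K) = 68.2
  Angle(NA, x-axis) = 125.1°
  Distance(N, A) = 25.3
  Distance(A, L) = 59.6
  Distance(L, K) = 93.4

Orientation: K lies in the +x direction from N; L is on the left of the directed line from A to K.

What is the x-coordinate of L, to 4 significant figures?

11.57

Checks: |AL| = 59.60 ✓; |LK| = 93.40 ✓.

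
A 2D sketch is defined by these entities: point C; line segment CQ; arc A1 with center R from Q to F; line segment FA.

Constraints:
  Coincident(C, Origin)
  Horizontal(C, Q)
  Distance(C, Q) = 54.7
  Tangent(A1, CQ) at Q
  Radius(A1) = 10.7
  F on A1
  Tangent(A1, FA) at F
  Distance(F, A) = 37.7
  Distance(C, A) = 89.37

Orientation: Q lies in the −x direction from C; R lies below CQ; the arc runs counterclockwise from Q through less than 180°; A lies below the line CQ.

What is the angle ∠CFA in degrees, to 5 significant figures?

118.81°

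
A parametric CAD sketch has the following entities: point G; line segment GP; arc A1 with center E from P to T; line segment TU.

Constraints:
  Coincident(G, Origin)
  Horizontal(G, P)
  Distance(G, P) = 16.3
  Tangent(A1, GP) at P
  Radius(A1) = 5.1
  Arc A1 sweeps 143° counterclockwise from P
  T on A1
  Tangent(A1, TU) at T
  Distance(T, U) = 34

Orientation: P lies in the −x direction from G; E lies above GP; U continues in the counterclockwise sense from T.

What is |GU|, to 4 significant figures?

50.09

On A1, P sits at bearing -90° from E; a 143° counterclockwise sweep puts T at bearing 53°, so T = E + 5.1·(cos 53°, sin 53°) = (-13.23, 9.173). Since A1 is tangent to TU there, ET ⟂ TU, so TU runs along (−sin 53°, cos 53°); with |TU| = 34.0, U = (-40.38, 29.63). Then |GU| = |U − G| = 50.09.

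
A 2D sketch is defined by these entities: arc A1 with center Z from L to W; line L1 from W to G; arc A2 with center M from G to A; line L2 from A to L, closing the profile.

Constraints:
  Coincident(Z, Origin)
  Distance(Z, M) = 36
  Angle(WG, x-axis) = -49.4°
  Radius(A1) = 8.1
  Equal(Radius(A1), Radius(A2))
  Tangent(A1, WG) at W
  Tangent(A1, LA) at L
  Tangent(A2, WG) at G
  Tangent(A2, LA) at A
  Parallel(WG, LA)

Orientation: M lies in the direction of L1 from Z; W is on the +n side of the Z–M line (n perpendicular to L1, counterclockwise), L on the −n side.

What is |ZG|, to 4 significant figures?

36.90

Tangency of A1 to both parallel lines with radius 8.1 puts W and L at Z ± 8.1·n: W = (6.150, 5.271), L = (-6.150, -5.271). Equal radii place G and A the same way about M: G = M + 8.1·n = (29.58, -22.06), A = M − 8.1·n = (17.28, -32.61). Then |ZG| = |G − Z| = 36.90.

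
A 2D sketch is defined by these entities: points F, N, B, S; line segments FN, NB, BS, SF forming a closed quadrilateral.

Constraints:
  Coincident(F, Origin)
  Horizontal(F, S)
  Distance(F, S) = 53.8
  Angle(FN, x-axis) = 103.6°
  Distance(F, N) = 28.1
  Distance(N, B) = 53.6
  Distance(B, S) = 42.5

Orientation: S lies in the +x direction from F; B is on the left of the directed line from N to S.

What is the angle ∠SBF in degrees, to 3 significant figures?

59.2°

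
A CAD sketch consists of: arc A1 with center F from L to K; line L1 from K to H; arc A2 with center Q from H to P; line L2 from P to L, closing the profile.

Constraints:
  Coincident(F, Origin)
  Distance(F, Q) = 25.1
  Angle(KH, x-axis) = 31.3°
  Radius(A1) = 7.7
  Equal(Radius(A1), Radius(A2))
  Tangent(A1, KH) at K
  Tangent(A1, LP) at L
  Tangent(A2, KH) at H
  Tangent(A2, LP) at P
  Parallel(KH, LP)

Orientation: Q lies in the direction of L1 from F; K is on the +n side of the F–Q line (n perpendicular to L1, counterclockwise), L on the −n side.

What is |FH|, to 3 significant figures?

26.3

The slot axis is L1's direction at 31.3°, so u = (cos 31.3°, sin 31.3°) = (0.854, 0.520) and n = (−sin 31.3°, cos 31.3°) = (-0.520, 0.854). F is at the origin and Q lies 25.1 along u from F, so Q = 25.1·u = (21.4, 13.0). Tangency of A1 to both parallel lines with radius 7.7 puts K and L at F ± 7.7·n: K = (-4.00, 6.58), L = (4.00, -6.58). Equal radii place H and P the same way about Q: H = Q + 7.7·n = (17.4, 19.6), P = Q − 7.7·n = (25.4, 6.46). Then |FH| = |H − F| = 26.3.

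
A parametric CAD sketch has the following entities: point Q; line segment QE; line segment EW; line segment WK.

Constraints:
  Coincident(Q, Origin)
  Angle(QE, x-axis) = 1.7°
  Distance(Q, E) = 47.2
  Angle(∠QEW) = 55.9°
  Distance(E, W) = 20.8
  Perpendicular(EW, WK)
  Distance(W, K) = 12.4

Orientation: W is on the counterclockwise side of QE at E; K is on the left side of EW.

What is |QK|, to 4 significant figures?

27.28

∠QEW = 55.9°, so EW runs at 1.7° + (180° − 55.9°) = 125.8° from the x-axis; with |EW| = 20.8, W = E + 20.8·(cos 125.8°, sin 125.8°) = (35.01, 18.27). The perpendicularity gives WK at right angles to EW; with |WK| = 12.4 on the left of EW, K = W + 12.4·(-0.8111, -0.5850) = (24.95, 11.02). Then |QK| = |K − Q| = 27.28.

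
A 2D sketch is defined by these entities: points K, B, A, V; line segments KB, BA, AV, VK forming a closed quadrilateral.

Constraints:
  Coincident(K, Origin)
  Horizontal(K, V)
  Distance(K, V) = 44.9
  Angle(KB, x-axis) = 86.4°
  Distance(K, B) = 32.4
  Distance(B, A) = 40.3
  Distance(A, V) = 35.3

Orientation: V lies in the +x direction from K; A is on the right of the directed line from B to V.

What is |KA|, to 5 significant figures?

12.530

K is at the origin; K and V share the same y with |KV| = 44.9 and V in +x, so V = (44.9, 0). KB runs at 86.4° with |KB| = 32.4, so B = (2.0344, 32.336). A is determined by |BA| = 40.3 and |AV| = 35.3 together: it lies at the intersection of circle(B, 40.3) and circle(V, 35.3). With |BV| = 53.694, the foot of the radical line on BV is 30.367 from B and the perpendicular offset is √(40.3² − 30.367²) = 26.494. Taking the right-of-BV solution: A = (10.322, -7.1026).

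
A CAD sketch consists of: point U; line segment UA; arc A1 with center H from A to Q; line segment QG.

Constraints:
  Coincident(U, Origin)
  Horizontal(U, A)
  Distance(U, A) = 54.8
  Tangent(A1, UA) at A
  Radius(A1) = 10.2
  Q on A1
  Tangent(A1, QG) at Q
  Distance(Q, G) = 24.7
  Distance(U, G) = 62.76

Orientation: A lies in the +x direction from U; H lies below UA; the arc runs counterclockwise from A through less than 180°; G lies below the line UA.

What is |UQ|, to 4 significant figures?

46.67

U is at the origin; UA is horizontal with |UA| = 54.8 and A on the +x side, so A = (54.80, 0.000). Tangency of A1 to UA means the radius HA is perpendicular to UA, so H = A + (0, -10.2) = (54.80, -10.20). Since HQ ⟂ QG (tangency), |HG| = √(10.2² + 24.7²) = 26.72 regardless of where Q sits on A1. So G lies on both circle(U, 62.76) and circle(H, 26.72); the below-UA intersection is G = (50.95, -36.64). Q is the foot of the tangent from G: Q = (44.91, -12.69).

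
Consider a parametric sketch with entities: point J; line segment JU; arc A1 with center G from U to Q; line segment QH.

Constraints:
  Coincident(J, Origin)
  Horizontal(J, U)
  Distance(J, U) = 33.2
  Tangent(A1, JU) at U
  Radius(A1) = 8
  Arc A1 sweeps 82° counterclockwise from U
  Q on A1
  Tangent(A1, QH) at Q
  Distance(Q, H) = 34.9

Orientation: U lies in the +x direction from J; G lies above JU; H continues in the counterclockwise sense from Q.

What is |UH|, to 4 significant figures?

43.37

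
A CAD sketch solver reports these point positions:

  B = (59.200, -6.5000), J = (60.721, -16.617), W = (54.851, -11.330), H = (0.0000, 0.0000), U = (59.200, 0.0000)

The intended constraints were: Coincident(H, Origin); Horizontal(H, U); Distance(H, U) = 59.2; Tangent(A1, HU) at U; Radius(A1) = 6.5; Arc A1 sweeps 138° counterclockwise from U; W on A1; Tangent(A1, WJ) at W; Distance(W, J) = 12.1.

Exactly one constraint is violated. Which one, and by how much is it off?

Distance(W, J) = 12.1 — off by 4.20.

H = (0.00, 0.00) ✓; H.y = 0.00, U.y = 0.00 ✓; |HU| = 59.20 ✓; ∠(BU, UH) = 90.00° ✓; |BU| = 6.500 ✓; bearing(B→W) − bearing(B→U) = 138.0° ✓; |BW| = 6.499 ✓; ∠(BW, WJ) = 90.01° ✓; |WJ| = 7.900 ✗.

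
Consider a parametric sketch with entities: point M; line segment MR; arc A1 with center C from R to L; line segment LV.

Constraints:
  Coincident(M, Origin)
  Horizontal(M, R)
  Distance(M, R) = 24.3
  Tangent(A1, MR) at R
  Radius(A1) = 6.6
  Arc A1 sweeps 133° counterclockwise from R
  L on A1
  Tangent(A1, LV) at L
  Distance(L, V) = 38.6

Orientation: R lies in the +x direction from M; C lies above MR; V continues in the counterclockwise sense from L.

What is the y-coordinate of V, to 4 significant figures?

39.33

M is at the origin; MR is horizontal with |MR| = 24.3 and R on the +x side, so R = (24.30, 0.000). Tangency of A1 to MR means the radius CR is perpendicular to MR, so C = R + (0, 6.6) = (24.30, 6.600). On A1, R sits at bearing -90° from C; a 133° counterclockwise sweep puts L at bearing 43°, so L = C + 6.6·(cos 43°, sin 43°) = (29.13, 11.10). Since A1 is tangent to LV there, CL ⟂ LV, so LV runs along (−sin 43°, cos 43°); with |LV| = 38.6, V = (2.802, 39.33). So V.y = 39.33.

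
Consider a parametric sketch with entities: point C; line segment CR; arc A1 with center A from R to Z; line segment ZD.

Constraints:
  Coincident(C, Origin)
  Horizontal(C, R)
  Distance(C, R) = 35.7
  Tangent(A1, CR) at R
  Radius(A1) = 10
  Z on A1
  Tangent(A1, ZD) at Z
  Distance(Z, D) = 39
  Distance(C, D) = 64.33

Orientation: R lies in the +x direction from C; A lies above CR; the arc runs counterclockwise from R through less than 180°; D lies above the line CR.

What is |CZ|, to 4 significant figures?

46.99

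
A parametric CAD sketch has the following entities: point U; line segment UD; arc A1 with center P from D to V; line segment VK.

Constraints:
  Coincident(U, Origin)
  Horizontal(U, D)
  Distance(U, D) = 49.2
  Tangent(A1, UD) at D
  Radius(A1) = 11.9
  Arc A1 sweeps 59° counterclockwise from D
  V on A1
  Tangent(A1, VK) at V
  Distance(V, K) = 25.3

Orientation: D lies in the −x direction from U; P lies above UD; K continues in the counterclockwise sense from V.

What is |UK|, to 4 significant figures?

37.79

U is at the origin; UD is horizontal with |UD| = 49.2 and D on the −x side, so D = (-49.20, 0.000). Tangency of A1 to UD means the radius PD is perpendicular to UD, so P = D + (0, 11.9) = (-49.20, 11.90). On A1, D sits at bearing -90° from P; a 59° counterclockwise sweep puts V at bearing -31°, so V = P + 11.9·(cos -31°, sin -31°) = (-39.00, 5.771). Since A1 is tangent to VK there, PV ⟂ VK, so VK runs along (−sin -31°, cos -31°); with |VK| = 25.3, K = (-25.97, 27.46). Then |UK| = |K − U| = 37.79.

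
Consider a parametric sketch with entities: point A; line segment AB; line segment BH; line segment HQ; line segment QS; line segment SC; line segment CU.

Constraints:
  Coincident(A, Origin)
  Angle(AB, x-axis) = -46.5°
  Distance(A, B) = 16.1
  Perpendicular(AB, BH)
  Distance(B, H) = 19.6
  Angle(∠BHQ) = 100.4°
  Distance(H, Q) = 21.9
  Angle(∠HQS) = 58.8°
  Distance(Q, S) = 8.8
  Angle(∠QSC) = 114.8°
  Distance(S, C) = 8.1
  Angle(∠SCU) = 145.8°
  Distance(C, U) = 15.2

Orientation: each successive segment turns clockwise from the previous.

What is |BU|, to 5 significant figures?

22.582

∠QSC = 114.8° gives SC at -42.500° from the x-axis; with |SC| = 8.1, C = (-6.7395, -14.343). ∠SCU = 145.8° gives CU at -76.700° from the x-axis; with |CU| = 15.2, U = (-3.2428, -29.136). Then |BU| = |U − B| = 22.582.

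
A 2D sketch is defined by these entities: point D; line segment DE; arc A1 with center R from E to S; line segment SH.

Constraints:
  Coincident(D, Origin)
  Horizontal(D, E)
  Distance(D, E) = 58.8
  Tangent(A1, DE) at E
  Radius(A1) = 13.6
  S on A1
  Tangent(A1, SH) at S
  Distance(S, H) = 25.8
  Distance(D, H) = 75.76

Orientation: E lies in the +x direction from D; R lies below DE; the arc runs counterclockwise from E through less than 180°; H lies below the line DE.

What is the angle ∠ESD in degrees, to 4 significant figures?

93.00°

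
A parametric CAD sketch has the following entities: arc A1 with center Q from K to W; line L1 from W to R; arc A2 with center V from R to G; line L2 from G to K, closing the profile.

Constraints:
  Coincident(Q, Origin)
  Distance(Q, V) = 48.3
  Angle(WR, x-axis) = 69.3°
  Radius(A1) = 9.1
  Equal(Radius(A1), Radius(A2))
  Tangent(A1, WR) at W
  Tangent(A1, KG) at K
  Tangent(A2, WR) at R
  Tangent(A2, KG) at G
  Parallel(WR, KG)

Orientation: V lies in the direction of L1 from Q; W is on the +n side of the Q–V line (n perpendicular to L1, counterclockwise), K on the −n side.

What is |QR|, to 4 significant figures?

49.15

Tangency of A1 to both parallel lines with radius 9.1 puts W and K at Q ± 9.1·n: W = (-8.513, 3.217), K = (8.513, -3.217). Equal radii place R and G the same way about V: R = V + 9.1·n = (8.560, 48.40), G = V − 9.1·n = (25.59, 41.97). Then |QR| = |R − Q| = 49.15.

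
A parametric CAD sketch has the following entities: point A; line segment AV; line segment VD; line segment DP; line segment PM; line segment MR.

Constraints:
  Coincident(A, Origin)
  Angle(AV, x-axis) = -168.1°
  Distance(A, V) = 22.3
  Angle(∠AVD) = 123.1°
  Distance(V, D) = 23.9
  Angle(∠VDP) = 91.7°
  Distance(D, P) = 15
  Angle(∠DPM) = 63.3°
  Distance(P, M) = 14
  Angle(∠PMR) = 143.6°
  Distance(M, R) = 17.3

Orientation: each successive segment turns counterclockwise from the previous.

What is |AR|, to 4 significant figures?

29.27

∠DPM = 63.3° gives PM at 93.80° from the x-axis; with |PM| = 14.0, M = (-17.57, -18.75). ∠PMR = 143.6° gives MR at 130.2° from the x-axis; with |MR| = 17.3, R = (-28.74, -5.535). Then |AR| = |R − A| = 29.27.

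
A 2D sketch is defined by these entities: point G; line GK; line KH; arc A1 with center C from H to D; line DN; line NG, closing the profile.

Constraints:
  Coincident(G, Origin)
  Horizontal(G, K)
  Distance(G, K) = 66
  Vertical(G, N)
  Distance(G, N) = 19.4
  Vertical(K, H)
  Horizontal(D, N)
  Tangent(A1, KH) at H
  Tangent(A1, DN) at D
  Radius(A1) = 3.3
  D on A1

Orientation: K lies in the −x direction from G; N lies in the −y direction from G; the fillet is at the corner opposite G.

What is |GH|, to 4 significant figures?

67.94

The virtual corner opposite G is at (-66.00, -19.40). A1 meets KH tangentially, so CH is at right angles to KH and since A1 is tangent to DN there, CD ⟂ DN, with radius 3.3, so the center C sits 3.3 in from both sides at C = (-62.70, -16.10). That places the tangent points at H = (-66.00, -16.10) on KH and D = (-62.70, -19.40) on DN. Then |GH| = |H − G| = 67.94.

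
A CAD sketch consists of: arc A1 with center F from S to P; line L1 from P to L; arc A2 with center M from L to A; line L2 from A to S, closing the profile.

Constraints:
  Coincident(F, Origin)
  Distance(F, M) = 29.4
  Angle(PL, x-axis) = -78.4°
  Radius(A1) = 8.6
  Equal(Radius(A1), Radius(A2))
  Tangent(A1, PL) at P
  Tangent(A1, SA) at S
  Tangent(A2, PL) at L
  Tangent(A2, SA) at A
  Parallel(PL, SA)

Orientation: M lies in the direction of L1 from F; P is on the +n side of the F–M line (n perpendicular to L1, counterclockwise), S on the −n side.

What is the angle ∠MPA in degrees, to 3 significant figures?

14.0°

The slot axis is L1's direction at -78.4°, so u = (cos -78.4°, sin -78.4°) = (0.201, -0.980) and n = (−sin -78.4°, cos -78.4°) = (0.980, 0.201). F is at the origin and M lies 29.4 along u from F, so M = 29.4·u = (5.91, -28.8). Tangency of A1 to both parallel lines with radius 8.6 puts P and S at F ± 8.6·n: P = (8.42, 1.73), S = (-8.42, -1.73). Equal radii place L and A the same way about M: L = M + 8.6·n = (14.3, -27.1), A = M − 8.6·n = (-2.51, -30.5). Then cos ∠MPA = PM·PA / (|PM||PA|), giving 14.0°.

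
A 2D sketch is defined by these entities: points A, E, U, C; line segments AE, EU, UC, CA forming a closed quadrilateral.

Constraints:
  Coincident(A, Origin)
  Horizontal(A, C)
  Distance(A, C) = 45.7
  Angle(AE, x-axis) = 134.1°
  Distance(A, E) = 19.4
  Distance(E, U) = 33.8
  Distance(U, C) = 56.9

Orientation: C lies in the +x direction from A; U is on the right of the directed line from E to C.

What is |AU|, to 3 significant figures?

20.9

A is at the origin; AC is horizontal with |AC| = 45.7 and C in +x, so C = (45.7, 0). AE runs at 134.1° with |AE| = 19.4, so E = (-13.5, 13.9). U is determined by |EU| = 33.8 and |UC| = 56.9 together: it lies at the intersection of circle(E, 33.8) and circle(C, 56.9). With |EC| = 60.8, the foot of the radical line on EC is 13.2 from E and the perpendicular offset is √(33.8² − 13.2²) = 31.1. Taking the right-of-EC solution: U = (-7.80, -19.4).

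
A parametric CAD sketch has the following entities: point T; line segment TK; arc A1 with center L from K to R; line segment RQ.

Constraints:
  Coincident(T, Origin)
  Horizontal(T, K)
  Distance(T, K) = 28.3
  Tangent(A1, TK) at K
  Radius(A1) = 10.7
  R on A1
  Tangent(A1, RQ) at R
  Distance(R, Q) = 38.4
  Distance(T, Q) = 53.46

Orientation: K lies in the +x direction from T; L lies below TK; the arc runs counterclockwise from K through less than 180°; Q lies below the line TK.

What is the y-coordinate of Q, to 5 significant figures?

-49.650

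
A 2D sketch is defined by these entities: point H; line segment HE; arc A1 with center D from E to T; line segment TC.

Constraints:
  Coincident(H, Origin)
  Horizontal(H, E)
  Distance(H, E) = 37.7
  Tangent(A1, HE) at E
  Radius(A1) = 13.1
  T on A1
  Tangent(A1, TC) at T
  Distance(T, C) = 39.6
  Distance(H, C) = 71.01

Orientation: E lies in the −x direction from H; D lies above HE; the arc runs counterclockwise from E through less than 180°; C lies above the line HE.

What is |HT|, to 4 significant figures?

32.88

Checks: H = (0.00, 0.00) ✓; ∠(DE, EH) = 90.00° ✓; |DT| = 13.10 ✓; ∠(DT, TC) = 90.00° ✓; |TC| = 39.60 ✓; |HC| = 71.01 ✓.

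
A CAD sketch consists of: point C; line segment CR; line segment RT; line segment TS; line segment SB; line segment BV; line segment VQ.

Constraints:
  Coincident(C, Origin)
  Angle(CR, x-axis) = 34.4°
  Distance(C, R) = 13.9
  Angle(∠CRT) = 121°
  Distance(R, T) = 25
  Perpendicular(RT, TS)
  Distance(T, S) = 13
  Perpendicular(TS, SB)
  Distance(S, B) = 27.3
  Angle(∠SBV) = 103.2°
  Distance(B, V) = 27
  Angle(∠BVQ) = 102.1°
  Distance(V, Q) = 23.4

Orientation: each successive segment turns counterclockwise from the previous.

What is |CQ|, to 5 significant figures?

40.412

C is at the origin; CR runs at 34.4° with length 13.9, so R = (11.469, 7.8530). ∠CRT = 121.0° gives RT at 93.400° from the x-axis; with |RT| = 25.0, T = (9.9864, 32.809). RT is perpendicular to TS, so TS runs at -176.60°; with |TS| = 13.0, S = (-2.9907, 32.038). TS is perpendicular to SB, so SB runs at -86.600°; with |SB| = 27.3, B = (-1.3716, 4.7861). ∠SBV = 103.2° gives BV at -9.8000° from the x-axis; with |BV| = 27.0, V = (25.234, 0.19045). ∠BVQ = 102.1° gives VQ at 68.100° from the x-axis; with |VQ| = 23.4, Q = (33.962, 21.902). Then |CQ| = |Q − C| = 40.412.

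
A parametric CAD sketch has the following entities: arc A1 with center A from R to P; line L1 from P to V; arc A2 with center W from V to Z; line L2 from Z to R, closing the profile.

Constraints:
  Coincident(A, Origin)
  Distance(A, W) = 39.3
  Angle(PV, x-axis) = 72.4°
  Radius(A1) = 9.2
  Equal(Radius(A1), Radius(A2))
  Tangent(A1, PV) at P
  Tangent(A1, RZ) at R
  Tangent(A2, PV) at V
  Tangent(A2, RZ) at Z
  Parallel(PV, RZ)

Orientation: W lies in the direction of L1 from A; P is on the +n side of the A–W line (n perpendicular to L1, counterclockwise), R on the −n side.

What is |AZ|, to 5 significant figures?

40.362

The slot axis is L1's direction at 72.4°, so u = (cos 72.4°, sin 72.4°) = (0.30237, 0.95319) and n = (−sin 72.4°, cos 72.4°) = (-0.95319, 0.30237). A is at the origin and W lies 39.3 along u from A, so W = 39.3·u = (11.883, 37.460). Tangency of A1 to both parallel lines with radius 9.2 puts P and R at A ± 9.2·n: P = (-8.7694, 2.7818), R = (8.7694, -2.7818). Equal radii place V and Z the same way about W: V = W + 9.2·n = (3.1138, 40.242), Z = W − 9.2·n = (20.652, 34.679). Then |AZ| = |Z − A| = 40.362.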